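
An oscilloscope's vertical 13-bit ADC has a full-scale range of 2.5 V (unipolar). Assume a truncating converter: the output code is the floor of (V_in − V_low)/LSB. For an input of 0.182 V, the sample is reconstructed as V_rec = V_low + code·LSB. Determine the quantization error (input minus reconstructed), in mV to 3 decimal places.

LSB = 2.5/2^13 = 305.18 µV.
(V_in − V_low)/LSB = (0.182 − 0)/0.000305176 = 596.3776 → code 596 (floor).
Code 596 maps back to 0 + 596×0.000305176 V = 0.18188477 V.
Error = 0.182 − 0.18188477 = 0.000115234 V = 0.115 mV.

0.115 mV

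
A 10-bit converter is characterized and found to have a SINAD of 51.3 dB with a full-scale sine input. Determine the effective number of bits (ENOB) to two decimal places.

ENOB = (SINAD − 1.76) / 6.02 = (51.3 − 1.76)/6.02 = 8.229.

8.23 bits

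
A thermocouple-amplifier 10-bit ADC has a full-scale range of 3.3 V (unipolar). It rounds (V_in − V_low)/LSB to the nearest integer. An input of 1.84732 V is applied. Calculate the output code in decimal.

Full-scale span = 3.3 V; LSB = 3.3/2^10 = 3.223 mV.
(1.84732 − 0) / 0.00322266 = 573.229 LSBs.
So the output code is 573.

code 573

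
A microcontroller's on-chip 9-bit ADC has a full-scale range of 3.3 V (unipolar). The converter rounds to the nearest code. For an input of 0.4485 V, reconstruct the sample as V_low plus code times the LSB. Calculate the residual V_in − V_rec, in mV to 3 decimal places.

-2.672 mV

LSB = 3.3/2^9 = 6.445 mV.
(0.4485 − 0)/0.00644531 = 69.5855; round gives code 70.
Reconstructed: 0.45117188 V.
V_in − V_rec = -0.00267188 V = -2.672 mV.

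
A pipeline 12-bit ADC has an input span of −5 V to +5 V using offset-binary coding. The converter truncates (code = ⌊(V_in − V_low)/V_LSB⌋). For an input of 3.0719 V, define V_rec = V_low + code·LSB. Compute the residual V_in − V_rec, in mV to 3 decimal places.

LSB = 10/2^12 = 2.441 mV.
(V_in − V_low)/LSB = (3.0719 − (−5))/0.00244141 = 3306.2502 → code 3306 (floor).
Reconstructed: 3.0712891 V.
Error = 3.0719 − 3.0712891 = 0.000610938 V = 0.611 mV.

0.611 mV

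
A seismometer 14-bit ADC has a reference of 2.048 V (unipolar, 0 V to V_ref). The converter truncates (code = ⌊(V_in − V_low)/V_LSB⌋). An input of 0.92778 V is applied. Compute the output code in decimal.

code 7422

Full-scale span = 2.048 V; LSB = 2.048/2^14 = 125.00 µV.
Input sits at 7422.240 steps above V_low.
Floor → code 7422.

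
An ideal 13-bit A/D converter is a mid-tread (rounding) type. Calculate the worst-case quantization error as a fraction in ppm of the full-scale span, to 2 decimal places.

Rounding → worst-case error = ½ LSB = V_FS/2^14, so 1e+06/16384 = 61.0352 ppm of full scale.

61.04 ppm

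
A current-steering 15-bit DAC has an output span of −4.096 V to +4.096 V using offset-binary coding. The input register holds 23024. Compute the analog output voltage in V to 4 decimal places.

LSB = 8.192 V / 2^15 = 250.00 µV.
V_out = (−4.096) + 23024 × 0.00025 V = 1.66 V.

1.6600 V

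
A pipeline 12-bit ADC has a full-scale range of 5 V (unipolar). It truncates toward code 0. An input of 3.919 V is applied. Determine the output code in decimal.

Full-scale span = 5 V; LSB = 5/2^12 = 1.221 mV.
(V_in − V_low)/LSB = (3.919 − 0) / 0.0012207 = 3210.445.
Floor → code 3210.

code 3210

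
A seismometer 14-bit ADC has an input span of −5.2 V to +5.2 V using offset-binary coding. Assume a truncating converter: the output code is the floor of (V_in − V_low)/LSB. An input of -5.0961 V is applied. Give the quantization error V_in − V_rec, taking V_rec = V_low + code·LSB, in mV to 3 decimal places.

Step size: 10.4 V ÷ 2^14 = 0.635 mV.
Scaled input = 163.6825 LSBs, so code = 163.
Reconstructed: -5.0965332 V.
V_in − V_rec = 0.000433203 V = 0.433 mV.

0.433 mV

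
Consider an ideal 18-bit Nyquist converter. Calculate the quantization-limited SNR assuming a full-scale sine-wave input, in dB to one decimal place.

SNR ≈ 6.02·N + 1.76 dB = 6.02·18 + 1.76 = 110.12 dB.

110.1 dB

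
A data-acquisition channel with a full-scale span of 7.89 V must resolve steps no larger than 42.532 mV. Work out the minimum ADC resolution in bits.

8 bits

Number of steps required ≥ 7.89 V / 42.532 mV = 185.51.
Need 2^N ≥ 185.51; 2^7 = 128, 2^8 = 256.
Minimum N = 8.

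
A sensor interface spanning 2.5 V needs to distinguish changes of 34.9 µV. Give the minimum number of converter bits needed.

17 bits

Number of steps required ≥ 2.5 V / 34.9 µV = 71633.24.
Need 2^N ≥ 71633.24; 2^16 = 65536, 2^17 = 131072.
Minimum N = 17.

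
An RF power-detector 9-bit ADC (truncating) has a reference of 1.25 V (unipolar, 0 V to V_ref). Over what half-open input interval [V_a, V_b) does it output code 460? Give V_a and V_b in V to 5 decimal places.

LSB = 1.25/2^9 = 2.441 mV.
V_a = V_low + 460·LSB = 1.12305 V; V_b = V_low + 461·LSB = 1.12549 V.

[1.12305 V, 1.12549 V)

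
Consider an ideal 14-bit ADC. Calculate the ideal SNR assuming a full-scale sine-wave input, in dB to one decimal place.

SNR ≈ 6.02·N + 1.76 dB = 6.02·14 + 1.76 = 86.04 dB.

86.0 dB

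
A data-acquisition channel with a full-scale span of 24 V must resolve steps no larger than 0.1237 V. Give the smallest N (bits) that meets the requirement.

Number of steps required ≥ 24 V / 0.1237 V = 194.02.
Need 2^N ≥ 194.02; 2^7 = 128, 2^8 = 256.
Minimum N = 8.

8 bits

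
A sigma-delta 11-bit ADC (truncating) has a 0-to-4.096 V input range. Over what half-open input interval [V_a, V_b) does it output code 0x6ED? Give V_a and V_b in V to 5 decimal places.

LSB = 4.096/2^11 = 2.000 mV.
Code 0x6ED = 1773 decimal.
V_a = V_low + 1773·LSB = 3.546 V; V_b = V_low + 1774·LSB = 3.548 V.

[3.54600 V, 3.54800 V)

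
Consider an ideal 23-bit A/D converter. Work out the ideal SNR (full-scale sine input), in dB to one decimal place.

SNR ≈ 6.02·N + 1.76 dB = 6.02·23 + 1.76 = 140.22 dB.

140.2 dB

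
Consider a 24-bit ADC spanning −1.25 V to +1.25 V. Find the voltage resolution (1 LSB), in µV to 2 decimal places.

Full-scale span = 2.5 V.
LSB = 2.5 / 2^24 = 2.5 / 16777216 = 1.49012e-07 V = 0.15 µV.

0.15 µV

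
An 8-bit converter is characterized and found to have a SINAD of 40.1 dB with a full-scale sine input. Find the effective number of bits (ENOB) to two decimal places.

ENOB = (SINAD − 1.76) / 6.02 = (40.1 − 1.76)/6.02 = 6.369.

6.37 bits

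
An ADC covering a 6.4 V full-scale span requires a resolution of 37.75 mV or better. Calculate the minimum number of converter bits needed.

8 bits

Number of steps required ≥ 6.4 V / 37.75 mV = 169.54.
Need 2^N ≥ 169.54; 2^7 = 128, 2^8 = 256.
Minimum N = 8.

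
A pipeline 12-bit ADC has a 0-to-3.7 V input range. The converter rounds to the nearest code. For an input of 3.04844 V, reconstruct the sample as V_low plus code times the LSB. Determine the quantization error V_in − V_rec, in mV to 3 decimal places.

Step size: 3.7 V ÷ 2^12 = 0.903 mV.
(3.04844 − 0)/0.00090332 = 3374.7055; round gives code 3375.
V_rec = 0 + 3375·0.00090332 = 3.0487061 V.
Error = 3.04844 − 3.0487061 = -0.000266055 V = -0.266 mV.

-0.266 mV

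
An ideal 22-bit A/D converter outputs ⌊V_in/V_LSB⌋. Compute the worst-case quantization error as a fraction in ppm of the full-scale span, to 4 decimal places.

0.2384 ppm

Truncating → worst-case error = 1 LSB = V_FS/2^22, so 1e+06/4194304 = 0.238419 ppm of full scale.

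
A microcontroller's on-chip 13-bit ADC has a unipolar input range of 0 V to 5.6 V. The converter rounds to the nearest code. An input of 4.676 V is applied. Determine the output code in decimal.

code 6840

LSB = 5.6 V / 8192 = 0.684 mV.
(4.676 − 0) / 0.000683594 = 6840.320 LSBs.
round(6840.320) = 6840.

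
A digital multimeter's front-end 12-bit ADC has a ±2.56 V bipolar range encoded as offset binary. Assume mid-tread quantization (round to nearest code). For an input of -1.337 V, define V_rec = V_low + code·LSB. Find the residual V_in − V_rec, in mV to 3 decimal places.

Step size: 5.12 V ÷ 2^12 = 1.250 mV.
Scaled input = 978.4000 LSBs, so code = 978.
V_rec = (−2.56) + 978·0.00125 = -1.3375 V.
Difference: 0.0005 V → 0.500 mV.

0.500 mV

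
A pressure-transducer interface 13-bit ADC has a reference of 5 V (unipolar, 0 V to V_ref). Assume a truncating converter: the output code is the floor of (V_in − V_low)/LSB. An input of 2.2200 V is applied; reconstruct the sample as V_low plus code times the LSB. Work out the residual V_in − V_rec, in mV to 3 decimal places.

One LSB is 5 V / 8192 = 0.610 mV.
Scaled input = 3637.2480 LSBs, so code = 3637.
V_rec = 0 + 3637·0.000610352 = 2.2198486 V.
V_in − V_rec = 0.000151367 V = 0.151 mV.

0.151 mV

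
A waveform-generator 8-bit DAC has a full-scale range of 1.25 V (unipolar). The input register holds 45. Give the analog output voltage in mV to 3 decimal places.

LSB = 1.25 V / 2^8 = 4.883 mV.
V_out = 0 + 45 × 0.00488281 V = 0.219727 V.
= 219.727 mV.

219.727 mV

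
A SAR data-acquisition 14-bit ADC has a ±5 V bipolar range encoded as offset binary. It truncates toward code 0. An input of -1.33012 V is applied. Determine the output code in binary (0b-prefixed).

LSB = 10 V / 16384 = 0.610 mV.
(V_in − V_low)/LSB = (-1.33012 − (−5)) / 0.000610352 = 6012.731.
So the output code is 6012.
In binary (0b-prefixed): 0b1011101111100.

code 0b1011101111100 (decimal 6012)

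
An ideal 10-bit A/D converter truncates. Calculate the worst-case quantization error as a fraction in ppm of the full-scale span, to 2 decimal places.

Truncating → worst-case error = 1 LSB = V_FS/2^10, so 1e+06/1024 = 976.562 ppm of full scale.

976.56 ppm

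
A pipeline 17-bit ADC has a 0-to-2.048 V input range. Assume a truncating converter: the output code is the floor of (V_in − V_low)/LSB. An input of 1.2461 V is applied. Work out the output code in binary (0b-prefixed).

code 0b10011011110000110 (decimal 79750)

With 131072 levels over 2.048 V, one step is 15.62 µV.
(V_in − V_low)/LSB = (1.2461 − 0) / 1.5625e-05 = 79750.400.
So the output code is 79750.
In binary (0b-prefixed): 0b10011011110000110.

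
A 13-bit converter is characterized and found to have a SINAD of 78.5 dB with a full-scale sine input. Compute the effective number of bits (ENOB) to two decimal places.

ENOB = (SINAD − 1.76) / 6.02 = (78.5 − 1.76)/6.02 = 12.748.

12.75 bits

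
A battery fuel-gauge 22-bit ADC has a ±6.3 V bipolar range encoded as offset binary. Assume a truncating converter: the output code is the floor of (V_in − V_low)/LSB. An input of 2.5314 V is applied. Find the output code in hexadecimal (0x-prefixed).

code 0x2CDB9F (decimal 2939807)

LSB = 12.6 V / 4194304 = 3.00 µV.
(2.5314 − (−6.3)) / 3.00407e-06 = 2939807.646 LSBs.
⌊·⌋(2939807.646) = 2939807.
In hexadecimal (0x-prefixed): 0x2CDB9F.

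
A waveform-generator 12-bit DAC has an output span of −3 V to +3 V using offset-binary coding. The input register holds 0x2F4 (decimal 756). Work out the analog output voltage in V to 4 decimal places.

-1.8926 V

LSB = 6 V / 2^12 = 1.465 mV.
Code 0x2F4 = 756 decimal.
V_out = (−3) + 756 × 0.00146484 V = -1.89258 V.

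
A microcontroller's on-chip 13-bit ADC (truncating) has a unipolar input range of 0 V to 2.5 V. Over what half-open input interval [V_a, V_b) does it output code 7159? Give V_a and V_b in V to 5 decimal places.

[2.18475 V, 2.18506 V)

LSB = 2.5/2^13 = 305.18 µV.
V_a = V_low + 7159·LSB = 2.18475 V; V_b = V_low + 7160·LSB = 2.18506 V.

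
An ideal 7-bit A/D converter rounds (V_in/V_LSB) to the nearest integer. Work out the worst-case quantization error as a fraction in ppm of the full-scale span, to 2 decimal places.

Rounding → worst-case error = ½ LSB = V_FS/2^8, so 1e+06/256 = 3906.25 ppm of full scale.

3906.25 ppm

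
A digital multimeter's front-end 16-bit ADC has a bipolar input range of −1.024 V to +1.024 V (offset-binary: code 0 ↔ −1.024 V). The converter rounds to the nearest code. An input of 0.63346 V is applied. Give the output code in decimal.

code 53039

LSB = 2.048 V / 65536 = 31.25 µV.
(V_in − V_low)/LSB = (0.63346 − (−1.024)) / 3.125e-05 = 53038.720.
So the output code is 53039.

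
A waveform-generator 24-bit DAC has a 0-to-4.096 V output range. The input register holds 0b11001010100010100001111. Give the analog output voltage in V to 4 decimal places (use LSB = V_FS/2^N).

1.6203 V

LSB = 4.096 V / 2^24 = 0.24 µV.
Code 0b11001010100010100001111 = 6636815 decimal.
V_out = 0 + 6636815 × 2.44141e-07 V = 1.62032 V.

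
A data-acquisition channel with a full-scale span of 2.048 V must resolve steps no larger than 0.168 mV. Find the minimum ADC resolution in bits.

Number of steps required ≥ 2.048 V / 0.168 mV = 12190.48.
Need 2^N ≥ 12190.48; 2^13 = 8192, 2^14 = 16384.
Minimum N = 14.

14 bits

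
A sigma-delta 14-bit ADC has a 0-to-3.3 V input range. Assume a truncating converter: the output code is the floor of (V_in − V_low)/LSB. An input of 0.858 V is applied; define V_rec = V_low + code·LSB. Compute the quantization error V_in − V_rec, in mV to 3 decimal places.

0.169 mV

One LSB is 3.3 V / 16384 = 201.42 µV.
(0.858 − 0)/0.000201416 = 4259.8400; ⌊·⌋ gives code 4259.
V_rec = 0 + 4259·0.000201416 = 0.85783081 V.
Error = 0.858 − 0.85783081 = 0.000169189 V = 0.169 mV.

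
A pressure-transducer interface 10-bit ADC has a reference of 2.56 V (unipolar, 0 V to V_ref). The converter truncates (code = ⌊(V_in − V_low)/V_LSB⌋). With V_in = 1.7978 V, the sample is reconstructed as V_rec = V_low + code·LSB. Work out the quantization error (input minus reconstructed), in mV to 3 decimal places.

0.300 mV

One LSB is 2.56 V / 1024 = 2.500 mV.
Scaled input = 719.1200 LSBs, so code = 719.
Reconstructed: 1.7975 V.
V_in − V_rec = 0.0003 V = 0.300 mV.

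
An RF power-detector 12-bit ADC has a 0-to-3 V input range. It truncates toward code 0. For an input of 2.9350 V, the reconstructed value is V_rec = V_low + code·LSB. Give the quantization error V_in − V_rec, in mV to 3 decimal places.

Step size: 3 V ÷ 2^12 = 0.732 mV.
(2.9350 − 0)/0.000732422 = 4007.2533; ⌊·⌋ gives code 4007.
Reconstructed: 2.9348145 V.
Error = 2.9350 − 2.9348145 = 0.000185547 V = 0.186 mV.

0.186 mV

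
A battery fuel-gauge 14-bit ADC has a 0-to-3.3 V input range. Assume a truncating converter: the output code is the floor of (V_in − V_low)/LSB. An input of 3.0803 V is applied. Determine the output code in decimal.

Full-scale span = 3.3 V; LSB = 3.3/2^14 = 201.42 µV.
(3.0803 − 0) / 0.000201416 = 15293.223 LSBs.
⌊·⌋(15293.223) = 15293.

code 15293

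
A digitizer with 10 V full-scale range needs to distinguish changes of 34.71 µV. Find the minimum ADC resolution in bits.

19 bits

Number of steps required ≥ 10 V / 34.71 µV = 288101.41.
Need 2^N ≥ 288101.41; 2^18 = 262144, 2^19 = 524288.
Minimum N = 19.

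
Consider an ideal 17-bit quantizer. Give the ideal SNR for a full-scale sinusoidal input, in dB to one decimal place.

SNR ≈ 6.02·N + 1.76 dB = 6.02·17 + 1.76 = 104.10 dB.

104.1 dB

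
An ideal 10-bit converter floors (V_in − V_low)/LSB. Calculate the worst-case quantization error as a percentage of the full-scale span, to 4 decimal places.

Truncating → worst-case error = 1 LSB = V_FS/2^10, so 100/1024 = 0.0976562 % of full scale.

0.0977 %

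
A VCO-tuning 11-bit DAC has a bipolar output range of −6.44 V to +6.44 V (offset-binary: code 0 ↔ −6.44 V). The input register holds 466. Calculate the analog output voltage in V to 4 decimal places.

LSB = 12.88 V / 2^11 = 6.289 mV.
V_out = (−6.44) + 466 × 0.00628906 V = -3.5093 V.

-3.5093 V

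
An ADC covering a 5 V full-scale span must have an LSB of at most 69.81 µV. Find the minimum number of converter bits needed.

Number of steps required ≥ 5 V / 69.81 µV = 71622.98.
Need 2^N ≥ 71622.98; 2^16 = 65536, 2^17 = 131072.
Minimum N = 17.

17 bits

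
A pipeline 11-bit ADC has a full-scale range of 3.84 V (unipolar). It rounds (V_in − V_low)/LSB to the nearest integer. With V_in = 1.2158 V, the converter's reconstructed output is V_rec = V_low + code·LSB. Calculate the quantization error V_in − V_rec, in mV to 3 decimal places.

0.800 mV

One LSB is 3.84 V / 2048 = 1.875 mV.
(1.2158 − 0)/0.001875 = 648.4267; round gives code 648.
Reconstructed: 1.215 V.
V_in − V_rec = 0.0008 V = 0.800 mV.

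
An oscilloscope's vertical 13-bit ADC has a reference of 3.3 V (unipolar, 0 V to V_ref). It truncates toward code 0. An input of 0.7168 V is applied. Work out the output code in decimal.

With 8192 levels over 3.3 V, one step is 402.83 µV.
(0.7168 − 0) / 0.000402832 = 1779.402 LSBs.
Floor → code 1779.

code 1779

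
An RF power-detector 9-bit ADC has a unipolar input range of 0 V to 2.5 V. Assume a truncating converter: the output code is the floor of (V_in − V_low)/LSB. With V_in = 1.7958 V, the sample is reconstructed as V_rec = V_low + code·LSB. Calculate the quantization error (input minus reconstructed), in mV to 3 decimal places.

LSB = 2.5/2^9 = 4.883 mV.
(V_in − V_low)/LSB = (1.7958 − 0)/0.00488281 = 367.7798 → code 367 (floor).
Code 367 maps back to 0 + 367×0.00488281 V = 1.7919922 V.
V_in − V_rec = 0.00380781 V = 3.808 mV.

3.808 mV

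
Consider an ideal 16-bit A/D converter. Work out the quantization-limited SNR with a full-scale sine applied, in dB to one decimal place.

SNR ≈ 6.02·N + 1.76 dB = 6.02·16 + 1.76 = 98.08 dB.

98.1 dB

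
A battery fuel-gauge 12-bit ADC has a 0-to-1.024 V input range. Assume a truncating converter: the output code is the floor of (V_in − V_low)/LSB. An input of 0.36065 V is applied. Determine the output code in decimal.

code 1442

Full-scale span = 1.024 V; LSB = 1.024/2^12 = 250.00 µV.
(V_in − V_low)/LSB = (0.36065 − 0) / 0.00025 = 1442.600.
⌊·⌋(1442.600) = 1442.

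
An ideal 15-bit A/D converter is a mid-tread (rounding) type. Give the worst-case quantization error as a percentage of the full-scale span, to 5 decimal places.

0.00153 %

Rounding → worst-case error = ½ LSB = V_FS/2^16, so 100/65536 = 0.00152588 % of full scale.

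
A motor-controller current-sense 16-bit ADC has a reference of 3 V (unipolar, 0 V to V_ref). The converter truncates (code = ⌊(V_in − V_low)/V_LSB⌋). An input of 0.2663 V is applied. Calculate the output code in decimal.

LSB = 3 V / 65536 = 45.78 µV.
(V_in − V_low)/LSB = (0.2663 − 0) / 4.57764e-05 = 5817.412.
Floor → code 5817.

code 5817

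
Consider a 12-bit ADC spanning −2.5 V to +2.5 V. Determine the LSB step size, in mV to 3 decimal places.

Full-scale span = 5 V.
LSB = 5 / 2^12 = 5 / 4096 = 0.0012207 V = 1.221 mV.

1.221 mV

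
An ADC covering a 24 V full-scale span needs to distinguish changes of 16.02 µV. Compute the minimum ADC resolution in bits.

Number of steps required ≥ 24 V / 16.02 µV = 1498127.34.
Need 2^N ≥ 1498127.34; 2^20 = 1048576, 2^21 = 2097152.
Minimum N = 21.

21 bits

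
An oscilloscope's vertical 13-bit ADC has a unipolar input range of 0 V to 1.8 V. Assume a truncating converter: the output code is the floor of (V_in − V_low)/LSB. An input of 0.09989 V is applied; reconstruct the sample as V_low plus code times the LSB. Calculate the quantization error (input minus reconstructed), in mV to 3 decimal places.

0.134 mV

One LSB is 1.8 V / 8192 = 219.73 µV.
(V_in − V_low)/LSB = (0.09989 − 0)/0.000219727 = 454.6105 → code 454 (floor).
Reconstructed: 0.099755859 V.
V_in − V_rec = 0.000134141 V = 0.134 mV.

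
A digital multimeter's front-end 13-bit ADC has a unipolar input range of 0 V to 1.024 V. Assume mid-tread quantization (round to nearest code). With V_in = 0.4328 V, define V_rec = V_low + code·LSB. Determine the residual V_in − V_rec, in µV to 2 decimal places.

Step size: 1.024 V ÷ 2^13 = 125.00 µV.
(0.4328 − 0)/0.000125 = 3462.4000; round gives code 3462.
Code 3462 maps back to 0 + 3462×0.000125 V = 0.43275 V.
Error = 0.4328 − 0.43275 = 5e-05 V = 50.00 µV.

50.00 µV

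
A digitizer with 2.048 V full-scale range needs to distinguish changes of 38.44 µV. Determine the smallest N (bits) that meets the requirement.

16 bits

Number of steps required ≥ 2.048 V / 38.44 µV = 53277.84.
Need 2^N ≥ 53277.84; 2^15 = 32768, 2^16 = 65536.
Minimum N = 16.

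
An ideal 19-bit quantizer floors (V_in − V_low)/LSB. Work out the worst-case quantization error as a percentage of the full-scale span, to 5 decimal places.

Truncating → worst-case error = 1 LSB = V_FS/2^19, so 100/524288 = 0.000190735 % of full scale.

0.00019 %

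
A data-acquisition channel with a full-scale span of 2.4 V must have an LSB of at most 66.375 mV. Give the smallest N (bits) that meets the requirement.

6 bits

Number of steps required ≥ 2.4 V / 66.375 mV = 36.16.
Need 2^N ≥ 36.16; 2^5 = 32, 2^6 = 64.
Minimum N = 6.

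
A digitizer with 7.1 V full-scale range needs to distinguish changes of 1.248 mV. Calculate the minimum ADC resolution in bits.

13 bits

Number of steps required ≥ 7.1 V / 1.248 mV = 5689.10.
Need 2^N ≥ 5689.10; 2^12 = 4096, 2^13 = 8192.
Minimum N = 13.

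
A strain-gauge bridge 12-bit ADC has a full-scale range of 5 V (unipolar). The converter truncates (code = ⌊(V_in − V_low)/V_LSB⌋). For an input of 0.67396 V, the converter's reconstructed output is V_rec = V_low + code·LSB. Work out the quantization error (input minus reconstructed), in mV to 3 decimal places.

0.132 mV

LSB = 5/2^12 = 1.221 mV.
(V_in − V_low)/LSB = (0.67396 − 0)/0.0012207 = 552.1080 → code 552 (floor).
Code 552 maps back to 0 + 552×0.0012207 V = 0.67382812 V.
Error = 0.67396 − 0.67382812 = 0.000131875 V = 0.132 mV.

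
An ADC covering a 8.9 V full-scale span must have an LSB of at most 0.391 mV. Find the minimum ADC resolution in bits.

Number of steps required ≥ 8.9 V / 0.391 mV = 22762.15.
Need 2^N ≥ 22762.15; 2^14 = 16384, 2^15 = 32768.
Minimum N = 15.

15 bits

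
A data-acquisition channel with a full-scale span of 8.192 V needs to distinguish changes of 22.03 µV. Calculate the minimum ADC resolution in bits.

19 bits

Number of steps required ≥ 8.192 V / 22.03 µV = 371856.56.
Need 2^N ≥ 371856.56; 2^18 = 262144, 2^19 = 524288.
Minimum N = 19.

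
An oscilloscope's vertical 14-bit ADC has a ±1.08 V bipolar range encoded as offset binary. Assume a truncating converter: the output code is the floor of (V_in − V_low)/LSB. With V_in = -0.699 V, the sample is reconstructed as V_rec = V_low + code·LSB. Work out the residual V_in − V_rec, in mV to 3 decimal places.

0.126 mV

One LSB is 2.16 V / 16384 = 131.84 µV.
(V_in − V_low)/LSB = (-0.699 − (−1.08))/0.000131836 = 2889.9556 → code 2889 (floor).
V_rec = (−1.08) + 2889·0.000131836 = -0.69912598 V.
Error = -0.699 − (−0.69912598) = 0.000125977 V = 0.126 mV.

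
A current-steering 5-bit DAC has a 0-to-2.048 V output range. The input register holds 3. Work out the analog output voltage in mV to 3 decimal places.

LSB = 2.048 V / 2^5 = 64.000 mV.
V_out = 0 + 3 × 0.064 V = 0.192 V.
= 192.000 mV.

192.000 mV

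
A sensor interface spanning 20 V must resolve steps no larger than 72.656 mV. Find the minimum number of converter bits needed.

9 bits

Number of steps required ≥ 20 V / 72.656 mV = 275.27.
Need 2^N ≥ 275.27; 2^8 = 256, 2^9 = 512.
Minimum N = 9.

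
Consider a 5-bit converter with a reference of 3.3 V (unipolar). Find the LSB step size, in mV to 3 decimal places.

Full-scale span = 3.3 V.
LSB = 3.3 / 2^5 = 3.3 / 32 = 0.103125 V = 103.125 mV.

103.125 mV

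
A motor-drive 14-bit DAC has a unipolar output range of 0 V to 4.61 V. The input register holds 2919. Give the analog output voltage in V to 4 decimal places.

LSB = 4.61 V / 2^14 = 281.37 µV.
V_out = 0 + 2919 × 0.000281372 V = 0.821325 V.

0.8213 V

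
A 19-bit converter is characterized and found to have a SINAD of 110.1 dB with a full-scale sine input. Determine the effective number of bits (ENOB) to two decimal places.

ENOB = (SINAD − 1.76) / 6.02 = (110.1 − 1.76)/6.02 = 17.997.

18.00 bits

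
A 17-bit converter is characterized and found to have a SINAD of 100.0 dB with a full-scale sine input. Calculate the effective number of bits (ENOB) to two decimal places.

ENOB = (SINAD − 1.76) / 6.02 = (100.0 − 1.76)/6.02 = 16.319.

16.32 bits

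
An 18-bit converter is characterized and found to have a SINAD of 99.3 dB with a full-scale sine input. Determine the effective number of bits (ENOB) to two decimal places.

16.20 bits

ENOB = (SINAD − 1.76) / 6.02 = (99.3 − 1.76)/6.02 = 16.203.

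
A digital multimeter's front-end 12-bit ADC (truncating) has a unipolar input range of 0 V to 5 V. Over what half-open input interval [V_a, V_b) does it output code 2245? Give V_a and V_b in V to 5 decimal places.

[2.74048 V, 2.74170 V)

LSB = 5/2^12 = 1.221 mV.
V_a = V_low + 2245·LSB = 2.74048 V; V_b = V_low + 2246·LSB = 2.7417 V.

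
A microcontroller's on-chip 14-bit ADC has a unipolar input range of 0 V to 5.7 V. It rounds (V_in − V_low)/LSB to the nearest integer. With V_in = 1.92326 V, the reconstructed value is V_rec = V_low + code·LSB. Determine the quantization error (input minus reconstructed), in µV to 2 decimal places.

66.64 µV

LSB = 5.7/2^14 = 347.90 µV.
(V_in − V_low)/LSB = (1.92326 − 0)/0.0003479 = 5528.1916 → code 5528 (round).
Code 5528 maps back to 0 + 5528×0.0003479 V = 1.9231934 V.
V_in − V_rec = 6.66406e-05 V = 66.64 µV.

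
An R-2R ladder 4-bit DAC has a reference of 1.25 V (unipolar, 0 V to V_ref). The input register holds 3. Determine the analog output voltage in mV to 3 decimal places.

234.375 mV

LSB = 1.25 V / 2^4 = 78.125 mV.
V_out = 0 + 3 × 0.078125 V = 0.234375 V.
= 234.375 mV.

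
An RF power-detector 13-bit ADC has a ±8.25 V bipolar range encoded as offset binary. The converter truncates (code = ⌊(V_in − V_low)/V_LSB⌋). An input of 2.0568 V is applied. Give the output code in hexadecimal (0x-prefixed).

With 8192 levels over 16.5 V, one step is 2.014 mV.
(V_in − V_low)/LSB = (2.0568 − (−8.25)) / 0.00201416 = 5117.170.
So the output code is 5117.
In hexadecimal (0x-prefixed): 0x13FD.

code 0x13FD (decimal 5117)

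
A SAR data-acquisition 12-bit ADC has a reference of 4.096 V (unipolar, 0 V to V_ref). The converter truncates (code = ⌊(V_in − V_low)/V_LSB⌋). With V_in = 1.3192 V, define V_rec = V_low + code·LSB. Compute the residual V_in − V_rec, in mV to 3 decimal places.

0.200 mV

One LSB is 4.096 V / 4096 = 1.000 mV.
(1.3192 − 0)/0.001 = 1319.2000; ⌊·⌋ gives code 1319.
Code 1319 maps back to 0 + 1319×0.001 V = 1.319 V.
Error = 1.3192 − 1.319 = 0.0002 V = 0.200 mV.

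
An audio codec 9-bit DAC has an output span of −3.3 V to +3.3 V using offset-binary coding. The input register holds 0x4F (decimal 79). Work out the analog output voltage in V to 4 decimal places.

LSB = 6.6 V / 2^9 = 12.891 mV.
Code 0x4F = 79 decimal.
V_out = (−3.3) + 79 × 0.0128906 V = -2.28164 V.

-2.2816 V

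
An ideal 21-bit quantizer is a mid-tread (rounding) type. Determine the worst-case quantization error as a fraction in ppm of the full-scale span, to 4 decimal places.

Rounding → worst-case error = ½ LSB = V_FS/2^22, so 1e+06/4194304 = 0.238419 ppm of full scale.

0.2384 ppm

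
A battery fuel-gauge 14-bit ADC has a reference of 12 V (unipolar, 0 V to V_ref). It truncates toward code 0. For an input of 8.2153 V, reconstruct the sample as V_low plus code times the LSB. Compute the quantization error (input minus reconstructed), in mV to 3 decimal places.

0.456 mV

One LSB is 12 V / 16384 = 0.732 mV.
Scaled input = 11216.6229 LSBs, so code = 11216.
Reconstructed: 8.2148438 V.
Difference: 0.00045625 V → 0.456 mV.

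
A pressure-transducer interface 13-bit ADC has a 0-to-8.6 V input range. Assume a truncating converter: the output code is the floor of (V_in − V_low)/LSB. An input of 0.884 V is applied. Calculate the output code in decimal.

With 8192 levels over 8.6 V, one step is 1.050 mV.
Input sits at 842.061 steps above V_low.
⌊·⌋(842.061) = 842.

code 842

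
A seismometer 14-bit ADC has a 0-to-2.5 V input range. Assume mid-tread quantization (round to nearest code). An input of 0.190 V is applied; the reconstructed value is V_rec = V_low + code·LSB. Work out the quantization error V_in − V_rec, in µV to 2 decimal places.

One LSB is 2.5 V / 16384 = 152.59 µV.
Scaled input = 1245.1840 LSBs, so code = 1245.
V_rec = 0 + 1245·0.000152588 = 0.18997192 V.
V_in − V_rec = 2.80762e-05 V = 28.08 µV.

28.08 µV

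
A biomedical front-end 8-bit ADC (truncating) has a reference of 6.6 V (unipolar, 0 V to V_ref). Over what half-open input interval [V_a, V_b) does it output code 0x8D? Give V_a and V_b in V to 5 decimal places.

[3.63516 V, 3.66094 V)

LSB = 6.6/2^8 = 25.781 mV.
Code 0x8D = 141 decimal.
V_a = V_low + 141·LSB = 3.63516 V; V_b = V_low + 142·LSB = 3.66094 V.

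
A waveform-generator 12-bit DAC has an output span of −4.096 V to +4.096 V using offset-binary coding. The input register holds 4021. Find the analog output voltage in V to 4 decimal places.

3.9460 V

LSB = 8.192 V / 2^12 = 2.000 mV.
V_out = (−4.096) + 4021 × 0.002 V = 3.946 V.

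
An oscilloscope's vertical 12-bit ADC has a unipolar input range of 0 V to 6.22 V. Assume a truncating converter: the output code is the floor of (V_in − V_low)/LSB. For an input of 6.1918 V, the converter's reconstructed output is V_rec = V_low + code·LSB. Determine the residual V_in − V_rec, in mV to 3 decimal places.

One LSB is 6.22 V / 4096 = 1.519 mV.
(V_in − V_low)/LSB = (6.1918 − 0)/0.00151855 = 4077.4297 → code 4077 (floor).
V_rec = 0 + 4077·0.00151855 = 6.1911475 V.
Error = 6.1918 − 6.1911475 = 0.000652539 V = 0.653 mV.

0.653 mV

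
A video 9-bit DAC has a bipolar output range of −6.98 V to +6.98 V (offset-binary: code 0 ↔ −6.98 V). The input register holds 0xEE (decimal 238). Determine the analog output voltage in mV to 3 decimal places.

LSB = 13.96 V / 2^9 = 27.266 mV.
Code 0xEE = 238 decimal.
V_out = (−6.98) + 238 × 0.0272656 V = -0.490781 V.
= -490.781 mV.

-490.781 mV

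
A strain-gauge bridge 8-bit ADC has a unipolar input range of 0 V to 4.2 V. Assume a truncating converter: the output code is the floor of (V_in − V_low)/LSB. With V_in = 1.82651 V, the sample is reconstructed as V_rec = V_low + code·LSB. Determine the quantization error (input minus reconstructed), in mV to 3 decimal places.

Step size: 4.2 V ÷ 2^8 = 16.406 mV.
(V_in − V_low)/LSB = (1.82651 − 0)/0.0164063 = 111.3301 → code 111 (floor).
Reconstructed: 1.8210937 V.
V_in − V_rec = 0.00541625 V = 5.416 mV.

5.416 mV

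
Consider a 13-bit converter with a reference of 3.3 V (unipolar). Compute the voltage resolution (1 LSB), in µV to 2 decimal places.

402.83 µV

Full-scale span = 3.3 V.
LSB = 3.3 / 2^13 = 3.3 / 8192 = 0.000402832 V = 402.83 µV.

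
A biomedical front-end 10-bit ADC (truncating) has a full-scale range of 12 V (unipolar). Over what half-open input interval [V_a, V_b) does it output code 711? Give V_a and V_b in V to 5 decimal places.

[8.33203 V, 8.34375 V)

LSB = 12/2^10 = 11.719 mV.
V_a = V_low + 711·LSB = 8.33203 V; V_b = V_low + 712·LSB = 8.34375 V.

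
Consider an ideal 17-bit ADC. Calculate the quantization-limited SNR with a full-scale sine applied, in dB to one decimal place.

SNR ≈ 6.02·N + 1.76 dB = 6.02·17 + 1.76 = 104.10 dB.

104.1 dB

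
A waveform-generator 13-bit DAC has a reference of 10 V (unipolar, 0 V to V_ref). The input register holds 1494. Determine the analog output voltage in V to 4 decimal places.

LSB = 10 V / 2^13 = 1.221 mV.
V_out = 0 + 1494 × 0.0012207 V = 1.82373 V.

1.8237 V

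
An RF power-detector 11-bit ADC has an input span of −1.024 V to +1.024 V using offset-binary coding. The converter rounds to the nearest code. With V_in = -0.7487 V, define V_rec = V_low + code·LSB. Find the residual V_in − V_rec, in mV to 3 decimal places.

LSB = 2.048/2^11 = 1.000 mV.
Scaled input = 275.3000 LSBs, so code = 275.
V_rec = (−1.024) + 275·0.001 = -0.749 V.
Difference: 0.0003 V → 0.300 mV.

0.300 mV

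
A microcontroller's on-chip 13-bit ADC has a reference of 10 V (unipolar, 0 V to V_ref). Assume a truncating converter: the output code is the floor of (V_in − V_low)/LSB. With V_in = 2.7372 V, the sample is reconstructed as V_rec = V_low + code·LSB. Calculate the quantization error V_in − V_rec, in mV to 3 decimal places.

One LSB is 10 V / 8192 = 1.221 mV.
(V_in − V_low)/LSB = (2.7372 − 0)/0.0012207 = 2242.3142 → code 2242 (floor).
Code 2242 maps back to 0 + 2242×0.0012207 V = 2.7368164 V.
V_in − V_rec = 0.000383594 V = 0.384 mV.

0.384 mV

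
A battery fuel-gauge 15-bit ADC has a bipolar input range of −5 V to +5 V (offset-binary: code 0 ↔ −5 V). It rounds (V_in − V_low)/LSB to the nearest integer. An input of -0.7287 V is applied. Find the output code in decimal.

code 13996

With 32768 levels over 10 V, one step is 305.18 µV.
(V_in − V_low)/LSB = (-0.7287 − (−5)) / 0.000305176 = 13996.196.
round(13996.196) = 13996.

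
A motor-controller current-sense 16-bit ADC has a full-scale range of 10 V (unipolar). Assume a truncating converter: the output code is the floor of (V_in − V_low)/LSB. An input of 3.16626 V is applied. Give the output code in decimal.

code 20750

Full-scale span = 10 V; LSB = 10/2^16 = 152.59 µV.
(V_in − V_low)/LSB = (3.16626 − 0) / 0.000152588 = 20750.402.
Floor → code 20750.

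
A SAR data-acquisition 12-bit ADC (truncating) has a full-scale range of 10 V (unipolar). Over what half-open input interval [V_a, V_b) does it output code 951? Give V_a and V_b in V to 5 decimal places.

[2.32178 V, 2.32422 V)

LSB = 10/2^12 = 2.441 mV.
V_a = V_low + 951·LSB = 2.32178 V; V_b = V_low + 952·LSB = 2.32422 V.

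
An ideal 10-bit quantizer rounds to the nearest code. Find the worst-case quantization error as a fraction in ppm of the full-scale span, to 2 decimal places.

488.28 ppm

Rounding → worst-case error = ½ LSB = V_FS/2^11, so 1e+06/2048 = 488.281 ppm of full scale.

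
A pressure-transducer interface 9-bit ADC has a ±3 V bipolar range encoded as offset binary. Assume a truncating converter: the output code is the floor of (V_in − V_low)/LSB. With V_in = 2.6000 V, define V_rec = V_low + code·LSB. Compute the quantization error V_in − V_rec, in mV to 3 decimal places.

One LSB is 6 V / 512 = 11.719 mV.
(2.6000 − (−3))/0.0117188 = 477.8667; ⌊·⌋ gives code 477.
Code 477 maps back to (−3) + 477×0.0117188 V = 2.5898438 V.
Difference: 0.0101563 V → 10.156 mV.

10.156 mV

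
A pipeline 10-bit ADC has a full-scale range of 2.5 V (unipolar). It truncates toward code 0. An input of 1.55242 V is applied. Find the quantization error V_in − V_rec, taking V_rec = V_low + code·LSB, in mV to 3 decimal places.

Step size: 2.5 V ÷ 2^10 = 2.441 mV.
(1.55242 − 0)/0.00244141 = 635.8712; ⌊·⌋ gives code 635.
Reconstructed: 1.550293 V.
Error = 1.55242 − 1.550293 = 0.00212703 V = 2.127 mV.

2.127 mV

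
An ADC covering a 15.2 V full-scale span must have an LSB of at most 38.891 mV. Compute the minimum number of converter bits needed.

9 bits

Number of steps required ≥ 15.2 V / 38.891 mV = 390.84.
Need 2^N ≥ 390.84; 2^8 = 256, 2^9 = 512.
Minimum N = 9.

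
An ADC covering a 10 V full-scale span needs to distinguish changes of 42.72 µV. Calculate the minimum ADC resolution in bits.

18 bits

Number of steps required ≥ 10 V / 42.72 µV = 234082.40.
Need 2^N ≥ 234082.40; 2^17 = 131072, 2^18 = 262144.
Minimum N = 18.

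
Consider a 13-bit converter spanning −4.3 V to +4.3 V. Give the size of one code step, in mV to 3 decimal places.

1.050 mV

Full-scale span = 8.6 V.
LSB = 8.6 / 2^13 = 8.6 / 8192 = 0.0010498 V = 1.050 mV.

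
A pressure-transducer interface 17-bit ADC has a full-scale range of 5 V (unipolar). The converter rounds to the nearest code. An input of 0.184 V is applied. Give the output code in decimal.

With 131072 levels over 5 V, one step is 38.15 µV.
(0.184 − 0) / 3.8147e-05 = 4823.450 LSBs.
round(4823.450) = 4823.

code 4823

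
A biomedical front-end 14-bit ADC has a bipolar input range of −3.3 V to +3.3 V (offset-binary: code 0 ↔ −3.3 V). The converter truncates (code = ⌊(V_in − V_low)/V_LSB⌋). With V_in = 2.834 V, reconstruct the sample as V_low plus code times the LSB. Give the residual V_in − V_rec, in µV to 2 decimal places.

76.66 µV

One LSB is 6.6 V / 16384 = 402.83 µV.
Scaled input = 15227.1903 LSBs, so code = 15227.
Reconstructed: 2.8339233 V.
Error = 2.834 − 2.8339233 = 7.66602e-05 V = 76.66 µV.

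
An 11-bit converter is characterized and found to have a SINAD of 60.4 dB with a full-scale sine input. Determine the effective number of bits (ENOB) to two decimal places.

9.74 bits

ENOB = (SINAD − 1.76) / 6.02 = (60.4 − 1.76)/6.02 = 9.741.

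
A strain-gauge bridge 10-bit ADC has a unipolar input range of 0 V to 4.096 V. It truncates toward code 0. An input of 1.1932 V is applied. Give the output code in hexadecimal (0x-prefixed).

code 0x12A (decimal 298)

Full-scale span = 4.096 V; LSB = 4.096/2^10 = 4.000 mV.
Input sits at 298.300 steps above V_low.
So the output code is 298.
In hexadecimal (0x-prefixed): 0x12A.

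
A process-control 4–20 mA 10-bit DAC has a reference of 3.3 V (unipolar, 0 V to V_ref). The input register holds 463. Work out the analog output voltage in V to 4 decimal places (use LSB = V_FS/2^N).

1.4921 V

LSB = 3.3 V / 2^10 = 3.223 mV.
V_out = 0 + 463 × 0.00322266 V = 1.49209 V.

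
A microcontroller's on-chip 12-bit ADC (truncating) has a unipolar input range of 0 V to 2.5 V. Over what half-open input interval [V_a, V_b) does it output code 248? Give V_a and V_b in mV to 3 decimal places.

[151.367 mV, 151.978 mV)

LSB = 2.5/2^12 = 0.610 mV.
V_a = V_low + 248·LSB = 0.151367 V; V_b = V_low + 249·LSB = 0.151978 V.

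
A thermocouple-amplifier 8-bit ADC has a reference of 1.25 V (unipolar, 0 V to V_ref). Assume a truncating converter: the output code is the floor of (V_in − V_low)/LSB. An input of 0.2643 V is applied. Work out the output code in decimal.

code 54

With 256 levels over 1.25 V, one step is 4.883 mV.
(0.2643 − 0) / 0.00488281 = 54.129 LSBs.
So the output code is 54.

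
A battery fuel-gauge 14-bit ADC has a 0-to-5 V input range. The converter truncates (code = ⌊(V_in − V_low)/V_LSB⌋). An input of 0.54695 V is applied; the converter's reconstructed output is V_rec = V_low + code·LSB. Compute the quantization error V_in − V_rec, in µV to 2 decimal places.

75.00 µV

Step size: 5 V ÷ 2^14 = 305.18 µV.
(V_in − V_low)/LSB = (0.54695 − 0)/0.000305176 = 1792.2458 → code 1792 (floor).
Code 1792 maps back to 0 + 1792×0.000305176 V = 0.546875 V.
Difference: 7.5e-05 V → 75.00 µV.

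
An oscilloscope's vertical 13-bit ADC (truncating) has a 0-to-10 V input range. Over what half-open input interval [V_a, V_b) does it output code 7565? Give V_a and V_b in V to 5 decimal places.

[9.23462 V, 9.23584 V)

LSB = 10/2^13 = 1.221 mV.
V_a = V_low + 7565·LSB = 9.23462 V; V_b = V_low + 7566·LSB = 9.23584 V.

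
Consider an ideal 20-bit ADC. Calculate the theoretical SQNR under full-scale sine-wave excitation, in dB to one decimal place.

SNR ≈ 6.02·N + 1.76 dB = 6.02·20 + 1.76 = 122.16 dB.

122.2 dB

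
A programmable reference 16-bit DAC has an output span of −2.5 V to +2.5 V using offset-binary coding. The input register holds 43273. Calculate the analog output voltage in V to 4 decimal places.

0.8015 V

LSB = 5 V / 2^16 = 76.29 µV.
V_out = (−2.5) + 43273 × 7.62939e-05 V = 0.801468 V.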